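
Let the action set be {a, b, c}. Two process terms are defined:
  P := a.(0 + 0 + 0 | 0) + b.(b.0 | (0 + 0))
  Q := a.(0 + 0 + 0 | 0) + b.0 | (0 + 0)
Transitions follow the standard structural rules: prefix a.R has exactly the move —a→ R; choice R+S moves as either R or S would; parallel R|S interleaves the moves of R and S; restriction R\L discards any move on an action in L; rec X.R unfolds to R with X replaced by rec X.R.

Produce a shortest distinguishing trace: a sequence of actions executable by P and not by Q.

bb

P's transition system — 4 states:
  s0 = a.(0 + 0 + 0 | 0) + b.(b.0 | (0 + 0)) ⊢ —a→ s1, —b→ s2
  s1 = 0 + 0 + 0 | 0 ⊢ stopped
  s2 = b.0 | (0 + 0) ⊢ —b→ s3
  s3 = 0 | (0 + 0) ⊢ stopped
Q's transition system — 3 states:
  t0 = a.(0 + 0 + 0 | 0) + b.0 | (0 + 0) ⊢ —a→ t1, —b→ t2
  t1 = 0 + 0 + 0 | 0 ⊢ stopped
  t2 = 0 | (0 + 0) ⊢ stopped
Trace ⟨bb⟩ through P, begin at {s0}:
  step 1 (b): {s2}
  step 2 (b): {s3}
  — P admits the full trace.
Trace ⟨bb⟩ through Q, begin at {t0}:
  step 1 (b): {t2}
  step 2 (b): ∅  — Q cannot continue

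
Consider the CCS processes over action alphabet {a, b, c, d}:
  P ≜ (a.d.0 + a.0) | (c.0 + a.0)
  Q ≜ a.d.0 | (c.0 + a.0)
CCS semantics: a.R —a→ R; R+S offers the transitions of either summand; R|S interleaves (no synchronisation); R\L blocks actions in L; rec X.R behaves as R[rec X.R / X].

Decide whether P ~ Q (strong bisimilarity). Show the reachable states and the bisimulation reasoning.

NO

P's transition system — 6 states:
  p0 = (a.d.0 + a.0) | (c.0 + a.0) ⊢ =a=> p1, =a=> p2, =a=> p3, =c=> p1
  p1 = (a.d.0 + a.0) | 0 ⊢ =a=> p4, =a=> p5
  p2 = 0 | (c.0 + a.0) ⊢ =a=> p4, =c=> p4
  p3 = d.0 | (c.0 + a.0) ⊢ =a=> p5, =c=> p5, =d=> p2
  p4 = 0 | 0 ⊢ ·
  p5 = d.0 | 0 ⊢ =d=> p4
Q's transition system — 6 states:
  q0 = a.d.0 | (c.0 + a.0) ⊢ =a=> q1, =a=> q2, =c=> q1
  q1 = a.d.0 | 0 ⊢ =a=> q3
  q2 = d.0 | (c.0 + a.0) ⊢ =a=> q3, =c=> q3, =d=> q4
  q3 = d.0 | 0 ⊢ =d=> q5
  q4 = 0 | (c.0 + a.0) ⊢ =a=> q5, =c=> q5
  q5 = 0 | 0 ⊢ ·
Partition-refinement fixed point:
  B0 = {p0}
  B1 = {p3, q2}
  B2 = {p5, q3}
  B3 = {p4, q5}
  B4 = {p2, q4}
  B5 = {p1}
  B6 = {q0}
  B7 = {q1}
p0 ∈ B0, q0 ∈ B6 → different blocks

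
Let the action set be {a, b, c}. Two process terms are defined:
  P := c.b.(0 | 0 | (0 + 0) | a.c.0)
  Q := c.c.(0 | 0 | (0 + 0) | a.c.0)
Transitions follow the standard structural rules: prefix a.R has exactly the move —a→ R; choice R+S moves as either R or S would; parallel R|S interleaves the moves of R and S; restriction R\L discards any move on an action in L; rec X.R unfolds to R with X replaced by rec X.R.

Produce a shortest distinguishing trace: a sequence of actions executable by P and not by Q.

cb

P's transition system — 5 states:
  s0 = c.b.(0 | 0 | (0 + 0) | a.c.0) has moves =c=> s1
  s1 = b.(0 | 0 | (0 + 0) | a.c.0) has moves =b=> s2
  s2 = 0 | 0 | (0 + 0) | a.c.0 has moves =a=> s3
  s3 = 0 | 0 | (0 + 0) | c.0 has moves =c=> s4
  s4 = 0 | 0 | (0 + 0) | 0 has moves deadlocked
Q's transition system — 5 states:
  t0 = c.c.(0 | 0 | (0 + 0) | a.c.0) has moves =c=> t1
  t1 = c.(0 | 0 | (0 + 0) | a.c.0) has moves =c=> t2
  t2 = 0 | 0 | (0 + 0) | a.c.0 has moves =a=> t3
  t3 = 0 | 0 | (0 + 0) | c.0 has moves =c=> t4
  t4 = 0 | 0 | (0 + 0) | 0 has moves deadlocked
Run σ = ⟨cb⟩ on P: start {s0}
  step 1 (c): {s1}
  step 2 (b): {s2}
  — P admits the full trace.
Run σ = ⟨cb⟩ on Q: start {t0}
  step 1 (c): {t1}
  step 2 (b): no successor for Q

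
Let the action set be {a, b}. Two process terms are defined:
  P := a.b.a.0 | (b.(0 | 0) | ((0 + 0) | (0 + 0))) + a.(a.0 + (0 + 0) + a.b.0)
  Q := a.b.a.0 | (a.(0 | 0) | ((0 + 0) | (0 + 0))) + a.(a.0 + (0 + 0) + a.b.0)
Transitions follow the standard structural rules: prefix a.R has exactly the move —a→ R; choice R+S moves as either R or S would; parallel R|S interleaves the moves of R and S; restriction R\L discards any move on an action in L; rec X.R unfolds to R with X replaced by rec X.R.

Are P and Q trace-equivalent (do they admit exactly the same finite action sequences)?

trace-distinct — witness ⟨b⟩

LTS(P): 11 reachable states
  p0 = a.b.a.0 | (b.(0 | 0) | ((0 + 0) | (0 + 0))) + a.(a.0 + (0 + 0) + a.b.0) | =a=> p1, =a=> p2, =b=> p3
  p1 = a.0 + (0 + 0) + a.b.0 | =a=> p4, =a=> p5
  p2 = b.a.0 | (b.(0 | 0) | ((0 + 0) | (0 + 0))) | =b=> p6, =b=> p7
  p3 = a.b.a.0 | (0 | 0 | ((0 + 0) | (0 + 0))) | =a=> p7
  p4 = 0 | ·
  p5 = b.0 | =b=> p4
  p6 = a.0 | (b.(0 | 0) | ((0 + 0) | (0 + 0))) | =a=> p8, =b=> p9
  p7 = b.a.0 | (0 | 0 | ((0 + 0) | (0 + 0))) | =b=> p9
  p8 = 0 | (b.(0 | 0) | ((0 + 0) | (0 + 0))) | =b=> p10
  p9 = a.0 | (0 | 0 | ((0 + 0) | (0 + 0))) | =a=> p10
  p10 = 0 | (0 | 0 | ((0 + 0) | (0 + 0))) | ·
LTS(Q): 11 reachable states
  q0 = a.b.a.0 | (a.(0 | 0) | ((0 + 0) | (0 + 0))) + a.(a.0 + (0 + 0) + a.b.0) | =a=> q1, =a=> q2, =a=> q3
  q1 = a.0 + (0 + 0) + a.b.0 | =a=> q4, =a=> q5
  q2 = a.b.a.0 | (0 | 0 | ((0 + 0) | (0 + 0))) | =a=> q6
  q3 = b.a.0 | (a.(0 | 0) | ((0 + 0) | (0 + 0))) | =a=> q6, =b=> q7
  q4 = 0 | ·
  q5 = b.0 | =b=> q4
  q6 = b.a.0 | (0 | 0 | ((0 + 0) | (0 + 0))) | =b=> q8
  q7 = a.0 | (a.(0 | 0) | ((0 + 0) | (0 + 0))) | =a=> q8, =a=> q9
  q8 = a.0 | (0 | 0 | ((0 + 0) | (0 + 0))) | =a=> q10
  q9 = 0 | (a.(0 | 0) | ((0 + 0) | (0 + 0))) | =a=> q10
  q10 = 0 | (0 | 0 | ((0 + 0) | (0 + 0))) | ·
Executing b from P (initial set {p0}):
  step 1 (b): {p3}
  P completes σ.
Executing b from Q (initial set {q0}):
  step 1 (b): ∅ (Q stuck)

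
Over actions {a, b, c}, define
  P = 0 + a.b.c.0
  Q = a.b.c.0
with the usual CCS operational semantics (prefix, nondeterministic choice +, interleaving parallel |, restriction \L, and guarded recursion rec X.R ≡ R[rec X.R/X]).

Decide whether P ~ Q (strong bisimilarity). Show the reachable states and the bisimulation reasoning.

LTS(P): 4 reachable states
  u0 = 0 + a.b.c.0 | ··a··> u1
  u1 = b.c.0 | ··b··> u2
  u2 = c.0 | ··c··> u3
  u3 = 0 | ∅
LTS(Q): 4 reachable states
  v0 = a.b.c.0 | ··a··> v1
  v1 = b.c.0 | ··b··> v2
  v2 = c.0 | ··c··> v3
  v3 = 0 | ∅
Bisimilarity quotient blocks:
  B0 = {u0, v0}
  B1 = {u1, v1}
  B2 = {u2, v2}
  B3 = {u3, v3}
u0 ∈ B0, v0 ∈ B0 → same block

bisimilar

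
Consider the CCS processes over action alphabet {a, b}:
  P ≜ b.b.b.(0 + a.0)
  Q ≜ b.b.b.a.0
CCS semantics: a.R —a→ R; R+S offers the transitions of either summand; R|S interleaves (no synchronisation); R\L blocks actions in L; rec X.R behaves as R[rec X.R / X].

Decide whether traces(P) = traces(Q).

YES

Reachable graph of P (5 states):
  p0 = b.b.b.(0 + a.0) has moves =b=> p1
  p1 = b.b.(0 + a.0) has moves =b=> p2
  p2 = b.(0 + a.0) has moves =b=> p3
  p3 = 0 + a.0 has moves =a=> p4
  p4 = 0 has moves ∅
Reachable graph of Q (5 states):
  q0 = b.b.b.a.0 has moves =b=> q1
  q1 = b.b.a.0 has moves =b=> q2
  q2 = b.a.0 has moves =b=> q3
  q3 = a.0 has moves =a=> q4
  q4 = 0 has moves ∅
Bisimilarity quotient blocks:
  B0 = {p0, q0}
  B1 = {p1, q1}
  B2 = {p2, q2}
  B3 = {p3, q3}
  B4 = {p4, q4}
p0 ∈ B0, q0 ∈ B0 → same block
Bisimilar ⇒ trace-equivalent.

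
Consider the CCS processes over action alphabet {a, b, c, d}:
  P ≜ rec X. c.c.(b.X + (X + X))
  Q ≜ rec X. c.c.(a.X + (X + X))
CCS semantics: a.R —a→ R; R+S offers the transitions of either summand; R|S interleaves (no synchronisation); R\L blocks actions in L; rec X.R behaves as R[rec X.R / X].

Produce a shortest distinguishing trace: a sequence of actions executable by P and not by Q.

P's transition system — 3 states:
  s0 = rec X. c.c.(b.X + (X + X)) :: -c-> s1
  s1 = c.(b.(rec X. c.c.(b.X + (X + X))) + ((rec X. c.c.(b.X + (X + X))) + (rec X. c.c.(b.X + (X + X))))) :: -c-> s2
  s2 = b.(rec X. c.c.(b.X + (X + X))) + ((rec X. c.c.(b.X + (X + X))) + (rec X. c.c.(b.X + (X + X)))) :: -b-> s0, -c-> s1
Q's transition system — 3 states:
  t0 = rec X. c.c.(a.X + (X + X)) :: -c-> t1
  t1 = c.(a.(rec X. c.c.(a.X + (X + X))) + ((rec X. c.c.(a.X + (X + X))) + (rec X. c.c.(a.X + (X + X))))) :: -c-> t2
  t2 = a.(rec X. c.c.(a.X + (X + X))) + ((rec X. c.c.(a.X + (X + X))) + (rec X. c.c.(a.X + (X + X)))) :: -a-> t0, -c-> t1
Executing ccb from P (initial set {s0}):
  step 1 (c): {s1}
  step 2 (c): {s2}
  step 3 (b): {s0}
  — P admits the full trace.
Executing ccb from Q (initial set {t0}):
  step 1 (c): {t1}
  step 2 (c): {t2}
  step 3 (b): ∅  — Q cannot continue

ccb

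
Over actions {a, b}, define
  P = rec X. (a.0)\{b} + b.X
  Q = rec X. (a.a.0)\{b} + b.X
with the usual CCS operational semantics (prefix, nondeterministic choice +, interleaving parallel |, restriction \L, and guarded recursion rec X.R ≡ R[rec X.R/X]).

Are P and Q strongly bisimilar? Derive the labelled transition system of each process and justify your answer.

LTS(P): 2 reachable states
  m0 = rec X. (a.0)\{b} + b.X → —a→ m1, —b→ m0
  m1 = 0\{b} → ∅
LTS(Q): 3 reachable states
  n0 = rec X. (a.a.0)\{b} + b.X → —a→ n1, —b→ n0
  n1 = (a.0)\{b} → —a→ n2
  n2 = 0\{b} → ∅
Coarsest stable partition (strong bisimilarity classes):
  B0 = {m0}
  B1 = {m1, n2}
  B2 = {n0}
  B3 = {n1}
m0 ∈ B0, n0 ∈ B2 → different blocks

not bisimilar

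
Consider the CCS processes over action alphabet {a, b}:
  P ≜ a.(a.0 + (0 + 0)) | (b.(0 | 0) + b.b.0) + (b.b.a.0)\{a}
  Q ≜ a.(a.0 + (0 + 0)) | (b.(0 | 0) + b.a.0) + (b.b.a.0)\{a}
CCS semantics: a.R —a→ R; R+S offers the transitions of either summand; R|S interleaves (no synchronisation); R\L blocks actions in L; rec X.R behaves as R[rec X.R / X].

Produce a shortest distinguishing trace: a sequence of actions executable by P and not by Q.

P's transition system — 14 states:
  s0 = a.(a.0 + (0 + 0)) | (b.(0 | 0) + b.b.0) + (b.b.a.0)\{a} :: -a-> s1, -b-> s2, -b-> s3, -b-> s4
  s1 = (a.0 + (0 + 0)) | (b.(0 | 0) + b.b.0) :: -a-> s5, -b-> s6, -b-> s7
  s2 = (b.a.0)\{a} :: -b-> s8
  s3 = a.(a.0 + (0 + 0)) | (0 | 0) :: -a-> s6
  s4 = a.(a.0 + (0 + 0)) | b.0 :: -a-> s7, -b-> s9
  s5 = 0 | (b.(0 | 0) + b.b.0) :: -b-> s10, -b-> s11
  s6 = (a.0 + (0 + 0)) | (0 | 0) :: -a-> s10
  s7 = (a.0 + (0 + 0)) | b.0 :: -a-> s11, -b-> s12
  s8 = (a.0)\{a} :: ∅
  s9 = a.(a.0 + (0 + 0)) | 0 :: -a-> s12
  s10 = 0 | (0 | 0) :: ∅
  s11 = 0 | b.0 :: -b-> s13
  s12 = (a.0 + (0 + 0)) | 0 :: -a-> s13
  s13 = 0 | 0 :: ∅
Q's transition system — 14 states:
  t0 = a.(a.0 + (0 + 0)) | (b.(0 | 0) + b.a.0) + (b.b.a.0)\{a} :: -a-> t1, -b-> t2, -b-> t3, -b-> t4
  t1 = (a.0 + (0 + 0)) | (b.(0 | 0) + b.a.0) :: -a-> t5, -b-> t6, -b-> t7
  t2 = (b.a.0)\{a} :: -b-> t8
  t3 = a.(a.0 + (0 + 0)) | (0 | 0) :: -a-> t6
  t4 = a.(a.0 + (0 + 0)) | a.0 :: -a-> t7, -a-> t9
  t5 = 0 | (b.(0 | 0) + b.a.0) :: -b-> t10, -b-> t11
  t6 = (a.0 + (0 + 0)) | (0 | 0) :: -a-> t10
  t7 = (a.0 + (0 + 0)) | a.0 :: -a-> t11, -a-> t12
  t8 = (a.0)\{a} :: ∅
  t9 = a.(a.0 + (0 + 0)) | 0 :: -a-> t12
  t10 = 0 | (0 | 0) :: ∅
  t11 = 0 | a.0 :: -a-> t13
  t12 = (a.0 + (0 + 0)) | 0 :: -a-> t13
  t13 = 0 | 0 :: ∅
Run σ = ⟨abb⟩ on P: start {s0}
  [1] a ⇒ {s1}
  [2] b ⇒ {s6, s7}
  [3] b ⇒ {s12}
  P completes σ.
Run σ = ⟨abb⟩ on Q: start {t0}
  [1] a ⇒ {t1}
  [2] b ⇒ {t6, t7}
  [3] b ⇒ ∅  — Q cannot continue

abb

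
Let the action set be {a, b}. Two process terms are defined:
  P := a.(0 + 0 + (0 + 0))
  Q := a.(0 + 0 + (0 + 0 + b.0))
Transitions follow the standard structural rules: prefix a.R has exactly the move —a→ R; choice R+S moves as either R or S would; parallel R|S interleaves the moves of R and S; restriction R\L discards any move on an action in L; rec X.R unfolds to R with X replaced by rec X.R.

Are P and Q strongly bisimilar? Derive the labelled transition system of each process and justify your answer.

NO

Reachable graph of P (2 states):
  s0 = a.(0 + 0 + (0 + 0)) :: —a→ s1
  s1 = 0 + 0 + (0 + 0) :: ·
Reachable graph of Q (3 states):
  t0 = a.(0 + 0 + (0 + 0 + b.0)) :: —a→ t1
  t1 = 0 + 0 + (0 + 0 + b.0) :: —b→ t2
  t2 = 0 :: ·
Partition-refinement fixed point:
  B0 = {s0}
  B1 = {s1, t2}
  B2 = {t0}
  B3 = {t1}
s0 ∈ B0, t0 ∈ B2 → different blocks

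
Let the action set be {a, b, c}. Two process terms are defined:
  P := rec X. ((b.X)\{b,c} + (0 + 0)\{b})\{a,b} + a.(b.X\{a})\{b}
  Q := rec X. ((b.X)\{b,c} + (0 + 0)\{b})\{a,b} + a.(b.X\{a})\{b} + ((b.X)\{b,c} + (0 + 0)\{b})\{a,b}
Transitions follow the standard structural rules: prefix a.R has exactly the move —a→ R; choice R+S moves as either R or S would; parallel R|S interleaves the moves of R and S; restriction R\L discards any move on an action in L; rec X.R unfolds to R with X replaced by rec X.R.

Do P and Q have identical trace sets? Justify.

YES

Reachable graph of P (2 states):
  p0 = rec X. ((b.X)\{b,c} + (0 + 0)\{b})\{a,b} + a.(b.X\{a})\{b} has moves —a→ p1
  p1 = (b.(rec X. ((b.X)\{b,c} + (0 + 0)\{b})\{a,b} + a.(b.X\{a})\{b})\{a})\{b} has moves deadlocked
Reachable graph of Q (2 states):
  q0 = rec X. ((b.X)\{b,c} + (0 + 0)\{b})\{a,b} + a.(b.X\{a})\{b} + ((b.X)\{b,c} + (0 + 0)\{b})\{a,b} has moves —a→ q1
  q1 = (b.(rec X. ((b.X)\{b,c} + (0 + 0)\{b})\{a,b} + a.(b.X\{a})\{b} + ((b.X)\{b,c} + (0 + 0)\{b})\{a,b})\{a})\{b} has moves deadlocked
Bisimilarity quotient blocks:
  B0 = {p0, q0}
  B1 = {p1, q1}
p0 ∈ B0, q0 ∈ B0 → same block
Bisimilar ⇒ trace-equivalent.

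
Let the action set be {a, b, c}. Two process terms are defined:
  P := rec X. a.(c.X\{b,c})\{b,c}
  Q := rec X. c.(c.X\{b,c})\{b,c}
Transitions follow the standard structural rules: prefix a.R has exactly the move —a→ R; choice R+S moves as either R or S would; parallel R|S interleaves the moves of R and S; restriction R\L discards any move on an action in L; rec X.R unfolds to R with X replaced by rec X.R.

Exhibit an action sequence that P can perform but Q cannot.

LTS(P): 2 reachable states
  p0 = rec X. a.(c.X\{b,c})\{b,c} | ··a··> p1
  p1 = (c.(rec X. a.(c.X\{b,c})\{b,c})\{b,c})\{b,c} | deadlocked
LTS(Q): 2 reachable states
  q0 = rec X. c.(c.X\{b,c})\{b,c} | ··c··> q1
  q1 = (c.(rec X. c.(c.X\{b,c})\{b,c})\{b,c})\{b,c} | deadlocked
Trace ⟨a⟩ through P, begin at {p0}:
  step 1 (a): {p1}
  ✓ P
Trace ⟨a⟩ through Q, begin at {q0}:
  step 1 (a): ∅  — Q cannot continue

a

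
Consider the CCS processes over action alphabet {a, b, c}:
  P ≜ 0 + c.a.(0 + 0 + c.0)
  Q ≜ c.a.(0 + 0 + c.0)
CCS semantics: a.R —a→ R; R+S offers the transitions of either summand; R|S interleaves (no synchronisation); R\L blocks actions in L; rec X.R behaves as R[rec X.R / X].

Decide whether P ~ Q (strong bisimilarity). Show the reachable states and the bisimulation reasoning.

P ~ Q

Reachable graph of P (4 states):
  p0 = 0 + c.a.(0 + 0 + c.0) :: =c=> p1
  p1 = a.(0 + 0 + c.0) :: =a=> p2
  p2 = 0 + 0 + c.0 :: =c=> p3
  p3 = 0 :: (no moves)
Reachable graph of Q (4 states):
  q0 = c.a.(0 + 0 + c.0) :: =c=> q1
  q1 = a.(0 + 0 + c.0) :: =a=> q2
  q2 = 0 + 0 + c.0 :: =c=> q3
  q3 = 0 :: (no moves)
Partition-refinement fixed point:
  B0 = {p0, q0}
  B1 = {p1, q1}
  B2 = {p2, q2}
  B3 = {p3, q3}
p0 ∈ B0, q0 ∈ B0 → same block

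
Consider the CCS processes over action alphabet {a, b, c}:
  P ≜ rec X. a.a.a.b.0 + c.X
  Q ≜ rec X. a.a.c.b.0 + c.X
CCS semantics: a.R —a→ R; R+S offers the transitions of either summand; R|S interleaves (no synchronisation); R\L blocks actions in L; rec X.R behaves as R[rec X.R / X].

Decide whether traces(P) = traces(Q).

P's transition system — 5 states:
  m0 = rec X. a.a.a.b.0 + c.X → -a-> m1, -c-> m0
  m1 = a.a.b.0 → -a-> m2
  m2 = a.b.0 → -a-> m3
  m3 = b.0 → -b-> m4
  m4 = 0 → (no moves)
Q's transition system — 5 states:
  n0 = rec X. a.a.c.b.0 + c.X → -a-> n1, -c-> n0
  n1 = a.c.b.0 → -a-> n2
  n2 = c.b.0 → -c-> n3
  n3 = b.0 → -b-> n4
  n4 = 0 → (no moves)
Executing aaa from P (initial set {m0}):
  after a @ step 1: {m1}
  after a @ step 2: {m2}
  after a @ step 3: {m3}
  — P admits the full trace.
Executing aaa from Q (initial set {n0}):
  after a @ step 1: {n1}
  after a @ step 2: {n2}
  after a @ step 3: ∅  — Q cannot continue

traces(P) ≠ traces(Q) — witness ⟨aaa⟩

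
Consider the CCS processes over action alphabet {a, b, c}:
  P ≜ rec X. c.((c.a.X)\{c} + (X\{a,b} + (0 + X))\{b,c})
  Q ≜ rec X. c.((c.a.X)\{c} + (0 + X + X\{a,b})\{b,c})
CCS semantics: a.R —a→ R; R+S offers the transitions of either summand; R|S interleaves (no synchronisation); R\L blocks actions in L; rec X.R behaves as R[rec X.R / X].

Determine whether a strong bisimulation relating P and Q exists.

Reachable graph of P (2 states):
  m0 = rec X. c.((c.a.X)\{c} + (X\{a,b} + (0 + X))\{b,c}) | ··c··> m1
  m1 = (c.a.(rec X. c.((c.a.X)\{c} + (X\{a,b} + (0 + X))\{b,c})))\{c} + ((rec X. c.((c.a.X)\{c} + (X\{a,b} + (0 + X))\{b,c}))\{a,b} + (0 + (rec X. c.((c.a.X)\{c} + (X\{a,b} + (0 + X))\{b,c}))))\{b,c} | stopped
Reachable graph of Q (2 states):
  n0 = rec X. c.((c.a.X)\{c} + (0 + X + X\{a,b})\{b,c}) | ··c··> n1
  n1 = (c.a.(rec X. c.((c.a.X)\{c} + (0 + X + X\{a,b})\{b,c})))\{c} + (0 + (rec X. c.((c.a.X)\{c} + (0 + X + X\{a,b})\{b,c})) + (rec X. c.((c.a.X)\{c} + (0 + X + X\{a,b})\{b,c}))\{a,b})\{b,c} | stopped
Bisimilarity quotient blocks:
  B0 = {m0, n0}
  B1 = {m1, n1}
m0 ∈ B0, n0 ∈ B0 → same block

YES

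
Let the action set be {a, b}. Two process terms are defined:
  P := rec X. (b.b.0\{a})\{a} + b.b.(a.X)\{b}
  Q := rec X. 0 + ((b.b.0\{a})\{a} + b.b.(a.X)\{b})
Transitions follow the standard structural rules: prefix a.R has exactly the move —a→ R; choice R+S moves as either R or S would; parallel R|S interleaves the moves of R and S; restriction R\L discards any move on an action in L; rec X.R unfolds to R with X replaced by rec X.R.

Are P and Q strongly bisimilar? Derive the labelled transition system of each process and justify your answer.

P ~ Q

P's transition system — 6 states:
  u0 = rec X. (b.b.0\{a})\{a} + b.b.(a.X)\{b} | —b→ u1, —b→ u2
  u1 = (b.0\{a})\{a} | —b→ u3
  u2 = b.(a.(rec X. (b.b.0\{a})\{a} + b.b.(a.X)\{b}))\{b} | —b→ u4
  u3 = 0\{a}\{a} | ∅
  u4 = (a.(rec X. (b.b.0\{a})\{a} + b.b.(a.X)\{b}))\{b} | —a→ u5
  u5 = (rec X. (b.b.0\{a})\{a} + b.b.(a.X)\{b})\{b} | ∅
Q's transition system — 6 states:
  v0 = rec X. 0 + ((b.b.0\{a})\{a} + b.b.(a.X)\{b}) | —b→ v1, —b→ v2
  v1 = (b.0\{a})\{a} | —b→ v3
  v2 = b.(a.(rec X. 0 + ((b.b.0\{a})\{a} + b.b.(a.X)\{b})))\{b} | —b→ v4
  v3 = 0\{a}\{a} | ∅
  v4 = (a.(rec X. 0 + ((b.b.0\{a})\{a} + b.b.(a.X)\{b})))\{b} | —a→ v5
  v5 = (rec X. 0 + ((b.b.0\{a})\{a} + b.b.(a.X)\{b}))\{b} | ∅
Partition-refinement fixed point:
  B0 = {u0, v0}
  B1 = {u2, v2}
  B2 = {u4, v4}
  B3 = {u3, u5, v3, v5}
  B4 = {u1, v1}
u0 ∈ B0, v0 ∈ B0 → same block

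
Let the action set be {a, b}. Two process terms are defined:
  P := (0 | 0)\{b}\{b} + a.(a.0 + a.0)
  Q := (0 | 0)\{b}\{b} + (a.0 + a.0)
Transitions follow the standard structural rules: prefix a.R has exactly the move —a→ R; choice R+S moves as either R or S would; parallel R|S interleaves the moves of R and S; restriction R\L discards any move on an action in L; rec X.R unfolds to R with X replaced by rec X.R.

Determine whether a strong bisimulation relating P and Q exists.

not bisimilar

P's transition system — 3 states:
  s0 = (0 | 0)\{b}\{b} + a.(a.0 + a.0) → ··a··> s1
  s1 = a.0 + a.0 → ··a··> s2
  s2 = 0 → stopped
Q's transition system — 2 states:
  t0 = (0 | 0)\{b}\{b} + (a.0 + a.0) → ··a··> t1
  t1 = 0 → stopped
Partition-refinement fixed point:
  B0 = {s0}
  B1 = {s1, t0}
  B2 = {s2, t1}
s0 ∈ B0, t0 ∈ B1 → different blocks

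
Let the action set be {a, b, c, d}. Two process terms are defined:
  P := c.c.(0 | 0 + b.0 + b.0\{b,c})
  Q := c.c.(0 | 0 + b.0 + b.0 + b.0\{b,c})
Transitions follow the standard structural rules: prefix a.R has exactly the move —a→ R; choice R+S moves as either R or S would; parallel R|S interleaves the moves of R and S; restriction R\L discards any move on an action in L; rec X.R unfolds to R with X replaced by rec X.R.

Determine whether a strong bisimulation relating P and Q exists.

P's transition system — 5 states:
  s0 = c.c.(0 | 0 + b.0 + b.0\{b,c}) → =c=> s1
  s1 = c.(0 | 0 + b.0 + b.0\{b,c}) → =c=> s2
  s2 = 0 | 0 + b.0 + b.0\{b,c} → =b=> s3, =b=> s4
  s3 = 0 → stopped
  s4 = 0\{b,c} → stopped
Q's transition system — 5 states:
  t0 = c.c.(0 | 0 + b.0 + b.0 + b.0\{b,c}) → =c=> t1
  t1 = c.(0 | 0 + b.0 + b.0 + b.0\{b,c}) → =c=> t2
  t2 = 0 | 0 + b.0 + b.0 + b.0\{b,c} → =b=> t3, =b=> t4
  t3 = 0 → stopped
  t4 = 0\{b,c} → stopped
Coarsest stable partition (strong bisimilarity classes):
  B0 = {s0, t0}
  B1 = {s1, t1}
  B2 = {s2, t2}
  B3 = {s3, s4, t3, t4}
s0 ∈ B0, t0 ∈ B0 → same block

P ~ Q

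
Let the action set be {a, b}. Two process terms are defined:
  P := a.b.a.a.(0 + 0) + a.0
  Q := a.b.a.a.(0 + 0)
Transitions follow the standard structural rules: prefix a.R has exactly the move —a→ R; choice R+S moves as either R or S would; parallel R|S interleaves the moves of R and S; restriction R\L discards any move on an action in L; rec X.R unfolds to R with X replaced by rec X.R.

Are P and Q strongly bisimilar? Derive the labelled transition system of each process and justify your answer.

P's transition system — 6 states:
  u0 = a.b.a.a.(0 + 0) + a.0 | -a-> u1, -a-> u2
  u1 = 0 | (no moves)
  u2 = b.a.a.(0 + 0) | -b-> u3
  u3 = a.a.(0 + 0) | -a-> u4
  u4 = a.(0 + 0) | -a-> u5
  u5 = 0 + 0 | (no moves)
Q's transition system — 5 states:
  v0 = a.b.a.a.(0 + 0) | -a-> v1
  v1 = b.a.a.(0 + 0) | -b-> v2
  v2 = a.a.(0 + 0) | -a-> v3
  v3 = a.(0 + 0) | -a-> v4
  v4 = 0 + 0 | (no moves)
Bisimilarity quotient blocks:
  B0 = {u0}
  B1 = {u1, u5, v4}
  B2 = {u2, v1}
  B3 = {u3, v2}
  B4 = {u4, v3}
  B5 = {v0}
u0 ∈ B0, v0 ∈ B5 → different blocks

P ≁ Q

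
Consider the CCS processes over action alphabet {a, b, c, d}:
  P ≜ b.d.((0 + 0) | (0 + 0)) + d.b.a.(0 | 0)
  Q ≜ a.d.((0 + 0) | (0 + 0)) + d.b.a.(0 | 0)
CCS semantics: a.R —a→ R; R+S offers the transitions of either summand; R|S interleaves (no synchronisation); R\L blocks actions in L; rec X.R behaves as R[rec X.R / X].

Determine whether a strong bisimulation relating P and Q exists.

Reachable graph of P (6 states):
  p0 = b.d.((0 + 0) | (0 + 0)) + d.b.a.(0 | 0) ⊢ ··b··> p1, ··d··> p2
  p1 = d.((0 + 0) | (0 + 0)) ⊢ ··d··> p3
  p2 = b.a.(0 | 0) ⊢ ··b··> p4
  p3 = (0 + 0) | (0 + 0) ⊢ deadlocked
  p4 = a.(0 | 0) ⊢ ··a··> p5
  p5 = 0 | 0 ⊢ deadlocked
Reachable graph of Q (6 states):
  q0 = a.d.((0 + 0) | (0 + 0)) + d.b.a.(0 | 0) ⊢ ··a··> q1, ··d··> q2
  q1 = d.((0 + 0) | (0 + 0)) ⊢ ··d··> q3
  q2 = b.a.(0 | 0) ⊢ ··b··> q4
  q3 = (0 + 0) | (0 + 0) ⊢ deadlocked
  q4 = a.(0 | 0) ⊢ ··a··> q5
  q5 = 0 | 0 ⊢ deadlocked
Bisimilarity quotient blocks:
  B0 = {p0}
  B1 = {p1, q1}
  B2 = {p3, p5, q3, q5}
  B3 = {p2, q2}
  B4 = {p4, q4}
  B5 = {q0}
p0 ∈ B0, q0 ∈ B5 → different blocks

not bisimilar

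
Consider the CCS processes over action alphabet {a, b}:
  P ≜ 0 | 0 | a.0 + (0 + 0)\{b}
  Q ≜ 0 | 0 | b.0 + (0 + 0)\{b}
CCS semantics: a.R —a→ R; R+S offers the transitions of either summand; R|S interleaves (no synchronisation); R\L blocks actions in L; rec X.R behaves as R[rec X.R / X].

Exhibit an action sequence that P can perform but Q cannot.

P's transition system — 2 states:
  u0 = 0 | 0 | a.0 + (0 + 0)\{b} ⊢ =a=> u1
  u1 = 0 | 0 | 0 ⊢ deadlocked
Q's transition system — 2 states:
  v0 = 0 | 0 | b.0 + (0 + 0)\{b} ⊢ =b=> v1
  v1 = 0 | 0 | 0 ⊢ deadlocked
Run σ = ⟨a⟩ on P: start {u0}
  after a @ step 1: {u1}
  ✓ P
Run σ = ⟨a⟩ on Q: start {v0}
  after a @ step 1: ∅ (Q stuck)

a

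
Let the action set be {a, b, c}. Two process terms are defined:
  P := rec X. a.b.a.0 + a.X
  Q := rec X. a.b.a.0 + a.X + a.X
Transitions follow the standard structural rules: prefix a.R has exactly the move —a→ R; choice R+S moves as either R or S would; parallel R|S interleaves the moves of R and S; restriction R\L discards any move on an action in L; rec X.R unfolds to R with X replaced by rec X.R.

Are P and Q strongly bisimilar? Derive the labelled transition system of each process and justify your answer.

YES

LTS(P): 4 reachable states
  m0 = rec X. a.b.a.0 + a.X :: -a-> m0, -a-> m1
  m1 = b.a.0 :: -b-> m2
  m2 = a.0 :: -a-> m3
  m3 = 0 :: stopped
LTS(Q): 4 reachable states
  n0 = rec X. a.b.a.0 + a.X + a.X :: -a-> n0, -a-> n1
  n1 = b.a.0 :: -b-> n2
  n2 = a.0 :: -a-> n3
  n3 = 0 :: stopped
Partition-refinement fixed point:
  B0 = {m0, n0}
  B1 = {m1, n1}
  B2 = {m2, n2}
  B3 = {m3, n3}
m0 ∈ B0, n0 ∈ B0 → same block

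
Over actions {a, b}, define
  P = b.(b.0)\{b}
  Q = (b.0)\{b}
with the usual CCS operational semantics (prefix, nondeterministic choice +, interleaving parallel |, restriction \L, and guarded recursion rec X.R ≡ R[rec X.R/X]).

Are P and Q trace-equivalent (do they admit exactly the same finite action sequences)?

traces(P) ≠ traces(Q) — witness ⟨b⟩

Reachable graph of P (2 states):
  s0 = b.(b.0)\{b} | ··b··> s1
  s1 = (b.0)\{b} | deadlocked
Reachable graph of Q (1 states):
  t0 = (b.0)\{b} | deadlocked
Executing b from P (initial set {s0}):
  [1] b ⇒ {s1}
  — P admits the full trace.
Executing b from Q (initial set {t0}):
  [1] b ⇒ ∅  — Q cannot continue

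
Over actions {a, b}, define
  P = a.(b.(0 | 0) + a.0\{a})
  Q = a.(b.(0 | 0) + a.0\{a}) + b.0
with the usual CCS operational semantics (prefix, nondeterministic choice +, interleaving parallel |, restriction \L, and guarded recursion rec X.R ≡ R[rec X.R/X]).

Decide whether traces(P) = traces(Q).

NO — witness ⟨b⟩

P's transition system — 4 states:
  s0 = a.(b.(0 | 0) + a.0\{a}) → —a→ s1
  s1 = b.(0 | 0) + a.0\{a} → —a→ s2, —b→ s3
  s2 = 0\{a} → (no moves)
  s3 = 0 | 0 → (no moves)
Q's transition system — 5 states:
  t0 = a.(b.(0 | 0) + a.0\{a}) + b.0 → —a→ t1, —b→ t2
  t1 = b.(0 | 0) + a.0\{a} → —a→ t3, —b→ t4
  t2 = 0 → (no moves)
  t3 = 0\{a} → (no moves)
  t4 = 0 | 0 → (no moves)
Run σ = ⟨b⟩ on Q: start {t0}
  step 1 (b): {t2}
  Q completes σ.
Run σ = ⟨b⟩ on P: start {s0}
  step 1 (b): ∅  — P cannot continue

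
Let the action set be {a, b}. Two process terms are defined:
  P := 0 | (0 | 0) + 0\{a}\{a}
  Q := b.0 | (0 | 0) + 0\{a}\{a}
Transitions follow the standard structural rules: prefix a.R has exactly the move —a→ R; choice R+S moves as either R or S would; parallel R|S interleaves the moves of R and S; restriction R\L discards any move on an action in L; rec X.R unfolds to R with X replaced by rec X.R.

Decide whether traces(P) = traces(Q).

Reachable graph of P (1 states):
  s0 = 0 | (0 | 0) + 0\{a}\{a} | ·
Reachable graph of Q (2 states):
  t0 = b.0 | (0 | 0) + 0\{a}\{a} | —b→ t1
  t1 = 0 | (0 | 0) | ·
Run σ = ⟨b⟩ on Q: start {t0}
  after b @ step 1: {t1}
  — Q admits the full trace.
Run σ = ⟨b⟩ on P: start {s0}
  after b @ step 1: no successor for P

NO — witness ⟨b⟩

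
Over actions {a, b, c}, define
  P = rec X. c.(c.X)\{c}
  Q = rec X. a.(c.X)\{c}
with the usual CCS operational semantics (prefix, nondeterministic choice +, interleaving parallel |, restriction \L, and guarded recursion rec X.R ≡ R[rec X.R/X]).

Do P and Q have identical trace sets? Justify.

P's transition system — 2 states:
  m0 = rec X. c.(c.X)\{c} ⊢ --c--▸ m1
  m1 = (c.(rec X. c.(c.X)\{c}))\{c} ⊢ deadlocked
Q's transition system — 2 states:
  n0 = rec X. a.(c.X)\{c} ⊢ --a--▸ n1
  n1 = (c.(rec X. a.(c.X)\{c}))\{c} ⊢ deadlocked
Executing c from P (initial set {m0}):
  step 1 (c): {m1}
  P completes σ.
Executing c from Q (initial set {n0}):
  step 1 (c): ∅ (Q stuck)

traces(P) ≠ traces(Q) — witness ⟨c⟩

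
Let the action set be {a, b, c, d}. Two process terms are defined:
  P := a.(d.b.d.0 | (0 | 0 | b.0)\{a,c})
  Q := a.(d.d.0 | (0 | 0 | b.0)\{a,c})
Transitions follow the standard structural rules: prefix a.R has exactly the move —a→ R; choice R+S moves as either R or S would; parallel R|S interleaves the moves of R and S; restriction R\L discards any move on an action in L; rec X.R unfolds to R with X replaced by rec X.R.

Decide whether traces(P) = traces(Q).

P's transition system — 9 states:
  s0 = a.(d.b.d.0 | (0 | 0 | b.0)\{a,c}) :: --a--▸ s1
  s1 = d.b.d.0 | (0 | 0 | b.0)\{a,c} :: --b--▸ s2, --d--▸ s3
  s2 = d.b.d.0 | (0 | 0 | 0)\{a,c} :: --d--▸ s4
  s3 = b.d.0 | (0 | 0 | b.0)\{a,c} :: --b--▸ s4, --b--▸ s5
  s4 = b.d.0 | (0 | 0 | 0)\{a,c} :: --b--▸ s6
  s5 = d.0 | (0 | 0 | b.0)\{a,c} :: --b--▸ s6, --d--▸ s7
  s6 = d.0 | (0 | 0 | 0)\{a,c} :: --d--▸ s8
  s7 = 0 | (0 | 0 | b.0)\{a,c} :: --b--▸ s8
  s8 = 0 | (0 | 0 | 0)\{a,c} :: ∅
Q's transition system — 7 states:
  t0 = a.(d.d.0 | (0 | 0 | b.0)\{a,c}) :: --a--▸ t1
  t1 = d.d.0 | (0 | 0 | b.0)\{a,c} :: --b--▸ t2, --d--▸ t3
  t2 = d.d.0 | (0 | 0 | 0)\{a,c} :: --d--▸ t4
  t3 = d.0 | (0 | 0 | b.0)\{a,c} :: --b--▸ t4, --d--▸ t5
  t4 = d.0 | (0 | 0 | 0)\{a,c} :: --d--▸ t6
  t5 = 0 | (0 | 0 | b.0)\{a,c} :: --b--▸ t6
  t6 = 0 | (0 | 0 | 0)\{a,c} :: ∅
Executing abdb from P (initial set {s0}):
  step 1 (a): {s1}
  step 2 (b): {s2}
  step 3 (d): {s4}
  step 4 (b): {s6}
  ✓ P
Executing abdb from Q (initial set {t0}):
  step 1 (a): {t1}
  step 2 (b): {t2}
  step 3 (d): {t4}
  step 4 (b): ∅ (Q stuck)

traces(P) ≠ traces(Q) — witness ⟨abdb⟩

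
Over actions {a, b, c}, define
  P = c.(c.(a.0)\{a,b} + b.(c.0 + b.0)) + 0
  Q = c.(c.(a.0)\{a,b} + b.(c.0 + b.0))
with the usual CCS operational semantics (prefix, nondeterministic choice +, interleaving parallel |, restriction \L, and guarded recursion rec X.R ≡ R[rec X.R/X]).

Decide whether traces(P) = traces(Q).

YES

LTS(P): 5 reachable states
  m0 = c.(c.(a.0)\{a,b} + b.(c.0 + b.0)) + 0 → --c--▸ m1
  m1 = c.(a.0)\{a,b} + b.(c.0 + b.0) → --b--▸ m2, --c--▸ m3
  m2 = c.0 + b.0 → --b--▸ m4, --c--▸ m4
  m3 = (a.0)\{a,b} → stopped
  m4 = 0 → stopped
LTS(Q): 5 reachable states
  n0 = c.(c.(a.0)\{a,b} + b.(c.0 + b.0)) → --c--▸ n1
  n1 = c.(a.0)\{a,b} + b.(c.0 + b.0) → --b--▸ n2, --c--▸ n3
  n2 = c.0 + b.0 → --b--▸ n4, --c--▸ n4
  n3 = (a.0)\{a,b} → stopped
  n4 = 0 → stopped
Partition-refinement fixed point:
  B0 = {m0, n0}
  B1 = {m1, n1}
  B2 = {m3, m4, n3, n4}
  B3 = {m2, n2}
m0 ∈ B0, n0 ∈ B0 → same block
Bisimilar ⇒ trace-equivalent.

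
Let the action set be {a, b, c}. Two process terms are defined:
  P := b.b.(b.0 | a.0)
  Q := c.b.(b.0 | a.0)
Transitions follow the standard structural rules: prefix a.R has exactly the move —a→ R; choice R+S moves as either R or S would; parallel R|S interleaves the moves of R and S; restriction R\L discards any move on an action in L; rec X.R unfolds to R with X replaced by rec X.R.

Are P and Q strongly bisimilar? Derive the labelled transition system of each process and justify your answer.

P's transition system — 6 states:
  m0 = b.b.(b.0 | a.0) | —b→ m1
  m1 = b.(b.0 | a.0) | —b→ m2
  m2 = b.0 | a.0 | —a→ m3, —b→ m4
  m3 = b.0 | 0 | —b→ m5
  m4 = 0 | a.0 | —a→ m5
  m5 = 0 | 0 | deadlocked
Q's transition system — 6 states:
  n0 = c.b.(b.0 | a.0) | —c→ n1
  n1 = b.(b.0 | a.0) | —b→ n2
  n2 = b.0 | a.0 | —a→ n3, —b→ n4
  n3 = b.0 | 0 | —b→ n5
  n4 = 0 | a.0 | —a→ n5
  n5 = 0 | 0 | deadlocked
Coarsest stable partition (strong bisimilarity classes):
  B0 = {m0}
  B1 = {m1, n1}
  B2 = {m2, n2}
  B3 = {m4, n4}
  B4 = {m5, n5}
  B5 = {m3, n3}
  B6 = {n0}
m0 ∈ B0, n0 ∈ B6 → different blocks

not bisimilar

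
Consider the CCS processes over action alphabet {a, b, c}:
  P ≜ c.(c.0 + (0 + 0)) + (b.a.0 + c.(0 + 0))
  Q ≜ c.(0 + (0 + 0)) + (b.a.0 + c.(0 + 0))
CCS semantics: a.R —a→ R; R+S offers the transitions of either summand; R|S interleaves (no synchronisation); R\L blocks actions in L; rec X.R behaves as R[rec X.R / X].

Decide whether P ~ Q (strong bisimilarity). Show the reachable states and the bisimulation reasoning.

not bisimilar

Reachable graph of P (5 states):
  m0 = c.(c.0 + (0 + 0)) + (b.a.0 + c.(0 + 0)) :: =b=> m1, =c=> m2, =c=> m3
  m1 = a.0 :: =a=> m4
  m2 = 0 + 0 :: stopped
  m3 = c.0 + (0 + 0) :: =c=> m4
  m4 = 0 :: stopped
Reachable graph of Q (5 states):
  n0 = c.(0 + (0 + 0)) + (b.a.0 + c.(0 + 0)) :: =b=> n1, =c=> n2, =c=> n3
  n1 = a.0 :: =a=> n4
  n2 = 0 + (0 + 0) :: stopped
  n3 = 0 + 0 :: stopped
  n4 = 0 :: stopped
Coarsest stable partition (strong bisimilarity classes):
  B0 = {m0}
  B1 = {m3}
  B2 = {m2, m4, n2, n3, n4}
  B3 = {m1, n1}
  B4 = {n0}
m0 ∈ B0, n0 ∈ B4 → different blocks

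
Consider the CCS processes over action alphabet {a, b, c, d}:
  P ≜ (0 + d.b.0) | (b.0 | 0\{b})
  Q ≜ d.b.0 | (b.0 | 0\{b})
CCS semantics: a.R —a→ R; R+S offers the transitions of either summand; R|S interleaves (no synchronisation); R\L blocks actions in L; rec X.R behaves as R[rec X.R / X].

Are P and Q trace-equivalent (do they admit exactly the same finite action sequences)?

YES

P's transition system — 6 states:
  p0 = (0 + d.b.0) | (b.0 | 0\{b}) → ··b··> p1, ··d··> p2
  p1 = (0 + d.b.0) | (0 | 0\{b}) → ··d··> p3
  p2 = b.0 | (b.0 | 0\{b}) → ··b··> p3, ··b··> p4
  p3 = b.0 | (0 | 0\{b}) → ··b··> p5
  p4 = 0 | (b.0 | 0\{b}) → ··b··> p5
  p5 = 0 | (0 | 0\{b}) → stopped
Q's transition system — 6 states:
  q0 = d.b.0 | (b.0 | 0\{b}) → ··b··> q1, ··d··> q2
  q1 = d.b.0 | (0 | 0\{b}) → ··d··> q3
  q2 = b.0 | (b.0 | 0\{b}) → ··b··> q3, ··b··> q4
  q3 = b.0 | (0 | 0\{b}) → ··b··> q5
  q4 = 0 | (b.0 | 0\{b}) → ··b··> q5
  q5 = 0 | (0 | 0\{b}) → stopped
Coarsest stable partition (strong bisimilarity classes):
  B0 = {p0, q0}
  B1 = {p1, q1}
  B2 = {p3, p4, q3, q4}
  B3 = {p5, q5}
  B4 = {p2, q2}
p0 ∈ B0, q0 ∈ B0 → same block
Bisimilar ⇒ trace-equivalent.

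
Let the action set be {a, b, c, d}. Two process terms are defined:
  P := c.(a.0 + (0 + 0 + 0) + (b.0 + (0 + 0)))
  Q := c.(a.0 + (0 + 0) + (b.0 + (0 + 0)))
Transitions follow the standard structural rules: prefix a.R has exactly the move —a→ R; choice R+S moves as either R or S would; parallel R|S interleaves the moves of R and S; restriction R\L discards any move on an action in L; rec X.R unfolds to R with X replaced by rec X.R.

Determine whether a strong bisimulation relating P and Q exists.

LTS(P): 3 reachable states
  u0 = c.(a.0 + (0 + 0 + 0) + (b.0 + (0 + 0))) :: ··c··> u1
  u1 = a.0 + (0 + 0 + 0) + (b.0 + (0 + 0)) :: ··a··> u2, ··b··> u2
  u2 = 0 :: ∅
LTS(Q): 3 reachable states
  v0 = c.(a.0 + (0 + 0) + (b.0 + (0 + 0))) :: ··c··> v1
  v1 = a.0 + (0 + 0) + (b.0 + (0 + 0)) :: ··a··> v2, ··b··> v2
  v2 = 0 :: ∅
Partition-refinement fixed point:
  B0 = {u0, v0}
  B1 = {u1, v1}
  B2 = {u2, v2}
u0 ∈ B0, v0 ∈ B0 → same block

YES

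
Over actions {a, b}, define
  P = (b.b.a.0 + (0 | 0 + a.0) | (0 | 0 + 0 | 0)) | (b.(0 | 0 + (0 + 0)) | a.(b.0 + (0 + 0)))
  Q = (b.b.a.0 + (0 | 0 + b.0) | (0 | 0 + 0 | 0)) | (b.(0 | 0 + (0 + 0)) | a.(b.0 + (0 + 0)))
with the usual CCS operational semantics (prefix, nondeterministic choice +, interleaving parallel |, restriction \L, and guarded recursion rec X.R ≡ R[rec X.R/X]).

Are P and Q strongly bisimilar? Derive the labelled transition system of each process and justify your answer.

not bisimilar

LTS(P): 30 reachable states
  p0 = (b.b.a.0 + (0 | 0 + a.0) | (0 | 0 + 0 | 0)) | (b.(0 | 0 + (0 + 0)) | a.(b.0 + (0 + 0))) :: -a-> p1, -a-> p2, -b-> p3, -b-> p4
  p1 = (b.b.a.0 + (0 | 0 + a.0) | (0 | 0 + 0 | 0)) | (b.(0 | 0 + (0 + 0)) | (b.0 + (0 + 0))) :: -a-> p5, -b-> p6, -b-> p7, -b-> p8
  p2 = 0 | (0 | 0 + 0 | 0) | (b.(0 | 0 + (0 + 0)) | a.(b.0 + (0 + 0))) :: -a-> p5, -b-> p9
  p3 = (b.b.a.0 + (0 | 0 + a.0) | (0 | 0 + 0 | 0)) | ((0 | 0 + (0 + 0)) | a.(b.0 + (0 + 0))) :: -a-> p6, -a-> p9, -b-> p10
  p4 = b.a.0 | (b.(0 | 0 + (0 + 0)) | a.(b.0 + (0 + 0))) :: -a-> p8, -b-> p10, -b-> p11
  p5 = 0 | (0 | 0 + 0 | 0) | (b.(0 | 0 + (0 + 0)) | (b.0 + (0 + 0))) :: -b-> p12, -b-> p13
  p6 = (b.b.a.0 + (0 | 0 + a.0) | (0 | 0 + 0 | 0)) | ((0 | 0 + (0 + 0)) | (b.0 + (0 + 0))) :: -a-> p12, -b-> p14, -b-> p15
  p7 = (b.b.a.0 + (0 | 0 + a.0) | (0 | 0 + 0 | 0)) | (b.(0 | 0 + (0 + 0)) | 0) :: -a-> p13, -b-> p14, -b-> p16
  p8 = b.a.0 | (b.(0 | 0 + (0 + 0)) | (b.0 + (0 + 0))) :: -b-> p15, -b-> p16, -b-> p17
  p9 = 0 | (0 | 0 + 0 | 0) | ((0 | 0 + (0 + 0)) | a.(b.0 + (0 + 0))) :: -a-> p12
  p10 = b.a.0 | ((0 | 0 + (0 + 0)) | a.(b.0 + (0 + 0))) :: -a-> p15, -b-> p18
  p11 = a.0 | (b.(0 | 0 + (0 + 0)) | a.(b.0 + (0 + 0))) :: -a-> p17, -a-> p19, -b-> p18
  p12 = 0 | (0 | 0 + 0 | 0) | ((0 | 0 + (0 + 0)) | (b.0 + (0 + 0))) :: -b-> p20
  p13 = 0 | (0 | 0 + 0 | 0) | (b.(0 | 0 + (0 + 0)) | 0) :: -b-> p20
  p14 = (b.b.a.0 + (0 | 0 + a.0) | (0 | 0 + 0 | 0)) | ((0 | 0 + (0 + 0)) | 0) :: -a-> p20, -b-> p21
  p15 = b.a.0 | ((0 | 0 + (0 + 0)) | (b.0 + (0 + 0))) :: -b-> p21, -b-> p22
  p16 = b.a.0 | (b.(0 | 0 + (0 + 0)) | 0) :: -b-> p21, -b-> p23
  p17 = a.0 | (b.(0 | 0 + (0 + 0)) | (b.0 + (0 + 0))) :: -a-> p24, -b-> p22, -b-> p23
  p18 = a.0 | ((0 | 0 + (0 + 0)) | a.(b.0 + (0 + 0))) :: -a-> p22, -a-> p25
  p19 = 0 | (b.(0 | 0 + (0 + 0)) | a.(b.0 + (0 + 0))) :: -a-> p24, -b-> p25
  p20 = 0 | (0 | 0 + 0 | 0) | ((0 | 0 + (0 + 0)) | 0) :: deadlocked
  p21 = b.a.0 | ((0 | 0 + (0 + 0)) | 0) :: -b-> p26
  p22 = a.0 | ((0 | 0 + (0 + 0)) | (b.0 + (0 + 0))) :: -a-> p27, -b-> p26
  p23 = a.0 | (b.(0 | 0 + (0 + 0)) | 0) :: -a-> p28, -b-> p26
  p24 = 0 | (b.(0 | 0 + (0 + 0)) | (b.0 + (0 + 0))) :: -b-> p27, -b-> p28
  p25 = 0 | ((0 | 0 + (0 + 0)) | a.(b.0 + (0 + 0))) :: -a-> p27
  p26 = a.0 | ((0 | 0 + (0 + 0)) | 0) :: -a-> p29
  p27 = 0 | ((0 | 0 + (0 + 0)) | (b.0 + (0 + 0))) :: -b-> p29
  p28 = 0 | (b.(0 | 0 + (0 + 0)) | 0) :: -b-> p29
  p29 = 0 | ((0 | 0 + (0 + 0)) | 0) :: deadlocked
LTS(Q): 30 reachable states
  q0 = (b.b.a.0 + (0 | 0 + b.0) | (0 | 0 + 0 | 0)) | (b.(0 | 0 + (0 + 0)) | a.(b.0 + (0 + 0))) :: -a-> q1, -b-> q2, -b-> q3, -b-> q4
  q1 = (b.b.a.0 + (0 | 0 + b.0) | (0 | 0 + 0 | 0)) | (b.(0 | 0 + (0 + 0)) | (b.0 + (0 + 0))) :: -b-> q5, -b-> q6, -b-> q7, -b-> q8
  q2 = (b.b.a.0 + (0 | 0 + b.0) | (0 | 0 + 0 | 0)) | ((0 | 0 + (0 + 0)) | a.(b.0 + (0 + 0))) :: -a-> q5, -b-> q10, -b-> q9
  q3 = 0 | (0 | 0 + 0 | 0) | (b.(0 | 0 + (0 + 0)) | a.(b.0 + (0 + 0))) :: -a-> q7, -b-> q9
  q4 = b.a.0 | (b.(0 | 0 + (0 + 0)) | a.(b.0 + (0 + 0))) :: -a-> q8, -b-> q10, -b-> q11
  q5 = (b.b.a.0 + (0 | 0 + b.0) | (0 | 0 + 0 | 0)) | ((0 | 0 + (0 + 0)) | (b.0 + (0 + 0))) :: -b-> q12, -b-> q13, -b-> q14
  q6 = (b.b.a.0 + (0 | 0 + b.0) | (0 | 0 + 0 | 0)) | (b.(0 | 0 + (0 + 0)) | 0) :: -b-> q12, -b-> q15, -b-> q16
  q7 = 0 | (0 | 0 + 0 | 0) | (b.(0 | 0 + (0 + 0)) | (b.0 + (0 + 0))) :: -b-> q13, -b-> q15
  q8 = b.a.0 | (b.(0 | 0 + (0 + 0)) | (b.0 + (0 + 0))) :: -b-> q14, -b-> q16, -b-> q17
  q9 = 0 | (0 | 0 + 0 | 0) | ((0 | 0 + (0 + 0)) | a.(b.0 + (0 + 0))) :: -a-> q13
  q10 = b.a.0 | ((0 | 0 + (0 + 0)) | a.(b.0 + (0 + 0))) :: -a-> q14, -b-> q18
  q11 = a.0 | (b.(0 | 0 + (0 + 0)) | a.(b.0 + (0 + 0))) :: -a-> q17, -a-> q19, -b-> q18
  q12 = (b.b.a.0 + (0 | 0 + b.0) | (0 | 0 + 0 | 0)) | ((0 | 0 + (0 + 0)) | 0) :: -b-> q20, -b-> q21
  q13 = 0 | (0 | 0 + 0 | 0) | ((0 | 0 + (0 + 0)) | (b.0 + (0 + 0))) :: -b-> q20
  q14 = b.a.0 | ((0 | 0 + (0 + 0)) | (b.0 + (0 + 0))) :: -b-> q21, -b-> q22
  q15 = 0 | (0 | 0 + 0 | 0) | (b.(0 | 0 + (0 + 0)) | 0) :: -b-> q20
  q16 = b.a.0 | (b.(0 | 0 + (0 + 0)) | 0) :: -b-> q21, -b-> q23
  q17 = a.0 | (b.(0 | 0 + (0 + 0)) | (b.0 + (0 + 0))) :: -a-> q24, -b-> q22, -b-> q23
  q18 = a.0 | ((0 | 0 + (0 + 0)) | a.(b.0 + (0 + 0))) :: -a-> q22, -a-> q25
  q19 = 0 | (b.(0 | 0 + (0 + 0)) | a.(b.0 + (0 + 0))) :: -a-> q24, -b-> q25
  q20 = 0 | (0 | 0 + 0 | 0) | ((0 | 0 + (0 + 0)) | 0) :: deadlocked
  q21 = b.a.0 | ((0 | 0 + (0 + 0)) | 0) :: -b-> q26
  q22 = a.0 | ((0 | 0 + (0 + 0)) | (b.0 + (0 + 0))) :: -a-> q27, -b-> q26
  q23 = a.0 | (b.(0 | 0 + (0 + 0)) | 0) :: -a-> q28, -b-> q26
  q24 = 0 | (b.(0 | 0 + (0 + 0)) | (b.0 + (0 + 0))) :: -b-> q27, -b-> q28
  q25 = 0 | ((0 | 0 + (0 + 0)) | a.(b.0 + (0 + 0))) :: -a-> q27
  q26 = a.0 | ((0 | 0 + (0 + 0)) | 0) :: -a-> q29
  q27 = 0 | ((0 | 0 + (0 + 0)) | (b.0 + (0 + 0))) :: -b-> q29
  q28 = 0 | (b.(0 | 0 + (0 + 0)) | 0) :: -b-> q29
  q29 = 0 | ((0 | 0 + (0 + 0)) | 0) :: deadlocked
Coarsest stable partition (strong bisimilarity classes):
  B0 = {p0}
  B1 = {p1}
  B2 = {p6, p7}
  B3 = {p14}
  B4 = {p21, q21}
  B5 = {p26, q26}
  B6 = {p20, p29, q20, q29}
  B7 = {p15, p16, q14, q16}
  B8 = {p22, p23, q22, q23}
  B9 = {p12, p13, p27, p28, q13, q15, q27, q28}
  B10 = {p8, q8}
  B11 = {p17, q17}
  B12 = {p24, p5, q24, q7}
  B13 = {p3}
  B14 = {p10, q10}
  B15 = {p18, q18}
  B16 = {p25, p9, q25, q9}
  B17 = {p4, q4}
  B18 = {p11, q11}
  B19 = {p19, p2, q19, q3}
  B20 = {q0}
  B21 = {q1}
  B22 = {q5, q6}
  B23 = {q12}
  B24 = {q2}
p0 ∈ B0, q0 ∈ B20 → different blocks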